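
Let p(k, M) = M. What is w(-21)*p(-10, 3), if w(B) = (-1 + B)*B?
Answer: 1386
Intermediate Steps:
w(B) = B*(-1 + B)
w(-21)*p(-10, 3) = -21*(-1 - 21)*3 = -21*(-22)*3 = 462*3 = 1386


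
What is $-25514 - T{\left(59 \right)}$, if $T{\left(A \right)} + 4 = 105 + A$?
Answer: $-25674$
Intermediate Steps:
$T{\left(A \right)} = 101 + A$ ($T{\left(A \right)} = -4 + \left(105 + A\right) = 101 + A$)
$-25514 - T{\left(59 \right)} = -25514 - \left(101 + 59\right) = -25514 - 160 = -25674$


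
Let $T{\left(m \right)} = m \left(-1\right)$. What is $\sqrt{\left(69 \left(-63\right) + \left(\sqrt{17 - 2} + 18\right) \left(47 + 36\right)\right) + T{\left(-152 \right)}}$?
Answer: $\sqrt{-2701 + 83 \sqrt{15}} \approx 48.781 i$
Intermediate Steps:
$T{\left(m \right)} = - m$
$\sqrt{\left(69 \left(-63\right) + \left(\sqrt{17 - 2} + 18\right) \left(47 + 36\right)\right) + T{\left(-152 \right)}} = \sqrt{\left(69 \left(-63\right) + \left(\sqrt{17 - 2} + 18\right) \left(47 + 36\right)\right) - -152} = \sqrt{\left(-4347 + \left(\sqrt{15} + 18\right) 83\right) + 152} = \sqrt{\left(-4347 + \left(18 + \sqrt{15}\right) 83\right) + 152} = \sqrt{\left(-4347 + \left(1494 + 83 \sqrt{15}\right)\right) + 152} = \sqrt{\left(-2853 + 83 \sqrt{15}\right) + 152} = \sqrt{-2701 + 83 \sqrt{15}}$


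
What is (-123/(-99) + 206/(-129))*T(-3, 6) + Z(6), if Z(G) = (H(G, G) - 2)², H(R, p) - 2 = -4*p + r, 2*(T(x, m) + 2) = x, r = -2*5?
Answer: 3284249/2838 ≈ 1157.2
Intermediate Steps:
r = -10
T(x, m) = -2 + x/2
H(R, p) = -8 - 4*p (H(R, p) = 2 + (-4*p - 10) = 2 + (-10 - 4*p) = -8 - 4*p)
Z(G) = (-10 - 4*G)² (Z(G) = ((-8 - 4*G) - 2)² = (-10 - 4*G)²)
(-123/(-99) + 206/(-129))*T(-3, 6) + Z(6) = (-123/(-99) + 206/(-129))*(-2 + (½)*(-3)) + 4*(5 + 2*6)² = (-123*(-1/99) + 206*(-1/129))*(-2 - 3/2) + 4*(5 + 12)² = (41/33 - 206/129)*(-7/2) + 4*17² = -503/1419*(-7/2) + 4*289 = 3521/2838 + 1156 = 3284249/2838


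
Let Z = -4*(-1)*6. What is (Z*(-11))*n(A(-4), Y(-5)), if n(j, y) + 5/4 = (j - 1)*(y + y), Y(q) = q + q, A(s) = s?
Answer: -26070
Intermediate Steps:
Y(q) = 2*q
n(j, y) = -5/4 + 2*y*(-1 + j) (n(j, y) = -5/4 + (j - 1)*(y + y) = -5/4 + (-1 + j)*(2*y) = -5/4 + 2*y*(-1 + j))
Z = 24 (Z = 4*6 = 24)
(Z*(-11))*n(A(-4), Y(-5)) = (24*(-11))*(-5/4 - 4*(-5) + 2*(-4)*(2*(-5))) = -264*(-5/4 - 2*(-10) + 2*(-4)*(-10)) = -264*(-5/4 + 20 + 80) = -264*395/4 = -26070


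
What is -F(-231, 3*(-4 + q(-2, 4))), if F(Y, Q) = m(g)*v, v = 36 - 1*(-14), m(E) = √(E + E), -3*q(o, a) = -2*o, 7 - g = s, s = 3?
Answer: -100*√2 ≈ -141.42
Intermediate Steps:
g = 4 (g = 7 - 1*3 = 7 - 3 = 4)
q(o, a) = 2*o/3 (q(o, a) = -(-2)*o/3 = 2*o/3)
m(E) = √2*√E (m(E) = √(2*E) = √2*√E)
v = 50 (v = 36 + 14 = 50)
F(Y, Q) = 100*√2 (F(Y, Q) = (√2*√4)*50 = (√2*2)*50 = (2*√2)*50 = 100*√2)
-F(-231, 3*(-4 + q(-2, 4))) = -100*√2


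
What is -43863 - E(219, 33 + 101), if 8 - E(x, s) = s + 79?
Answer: -43658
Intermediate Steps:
E(x, s) = -71 - s (E(x, s) = 8 - (s + 79) = 8 - (79 + s) = 8 + (-79 - s) = -71 - s)
-43863 - E(219, 33 + 101) = -43863 - (-71 - (33 + 101)) = -43863 - (-71 - 1*134) = -43863 - (-71 - 134) = -43863 - 1*(-205) = -43863 + 205 = -43658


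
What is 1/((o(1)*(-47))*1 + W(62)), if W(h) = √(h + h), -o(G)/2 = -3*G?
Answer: -141/39700 - √31/39700 ≈ -0.0036919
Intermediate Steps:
o(G) = 6*G (o(G) = -(-6)*G = 6*G)
W(h) = √2*√h (W(h) = √(2*h) = √2*√h)
1/((o(1)*(-47))*1 + W(62)) = 1/(((6*1)*(-47))*1 + √2*√62) = 1/((6*(-47))*1 + 2*√31) = 1/(-282*1 + 2*√31) = 1/(-282 + 2*√31)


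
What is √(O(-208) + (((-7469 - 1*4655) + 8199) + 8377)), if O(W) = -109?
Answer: √4343 ≈ 65.901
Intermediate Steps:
√(O(-208) + (((-7469 - 1*4655) + 8199) + 8377)) = √(-109 + (((-7469 - 1*4655) + 8199) + 8377)) = √(-109 + (((-7469 - 4655) + 8199) + 8377)) = √(-109 + ((-12124 + 8199) + 8377)) = √(-109 + (-3925 + 8377)) = √(-109 + 4452) = √4343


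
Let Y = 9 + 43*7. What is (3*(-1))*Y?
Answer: -930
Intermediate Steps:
Y = 310 (Y = 9 + 301 = 310)
(3*(-1))*Y = (3*(-1))*310 = -3*310 = -930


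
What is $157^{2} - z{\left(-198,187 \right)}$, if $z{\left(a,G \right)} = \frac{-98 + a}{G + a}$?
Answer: $\frac{270843}{11} \approx 24622.0$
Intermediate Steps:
$z{\left(a,G \right)} = \frac{-98 + a}{G + a}$
$157^{2} - z{\left(-198,187 \right)} = 157^{2} - \frac{-98 - 198}{187 - 198} = 24649 - \frac{1}{-11} \left(-296\right) = 24649 - \left(- \frac{1}{11}\right) \left(-296\right) = 24649 - \frac{296}{11} = \frac{270843}{11}$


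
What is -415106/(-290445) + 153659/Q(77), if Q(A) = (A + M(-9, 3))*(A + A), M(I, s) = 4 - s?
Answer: 88441607/6218940 ≈ 14.221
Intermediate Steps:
Q(A) = 2*A*(1 + A) (Q(A) = (A + (4 - 1*3))*(A + A) = (A + (4 - 3))*(2*A) = (A + 1)*(2*A) = (1 + A)*(2*A) = 2*A*(1 + A))
-415106/(-290445) + 153659/Q(77) = -415106/(-290445) + 153659/((2*77*(1 + 77))) = -415106*(-1/290445) + 153659/((2*77*78)) = 24418/17085 + 153659/12012 = 24418/17085 + 153659*(1/12012) = 24418/17085 + 13969/1092 = 88441607/6218940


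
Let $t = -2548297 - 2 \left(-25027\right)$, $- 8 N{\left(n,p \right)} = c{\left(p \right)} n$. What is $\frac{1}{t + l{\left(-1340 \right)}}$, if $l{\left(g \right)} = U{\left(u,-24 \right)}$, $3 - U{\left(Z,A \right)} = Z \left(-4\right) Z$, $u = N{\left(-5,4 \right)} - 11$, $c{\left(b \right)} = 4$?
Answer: $- \frac{1}{2497951} \approx -4.0033 \cdot 10^{-7}$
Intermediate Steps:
$N{\left(n,p \right)} = - \frac{n}{2}$ ($N{\left(n,p \right)} = - \frac{4 n}{8} = - \frac{n}{2}$)
$u = - \frac{17}{2}$ ($u = \left(- \frac{1}{2}\right) \left(-5\right) - 11 = \frac{5}{2} - 11 = - \frac{17}{2} \approx -8.5$)
$U{\left(Z,A \right)} = 3 + 4 Z^{2}$ ($U{\left(Z,A \right)} = 3 - Z \left(-4\right) Z = 3 - - 4 Z Z = 3 - - 4 Z^{2} = 3 + 4 Z^{2}$)
$t = -2498243$ ($t = -2548297 - -50054 = -2548297 + 50054 = -2498243$)
$l{\left(g \right)} = 292$ ($l{\left(g \right)} = 3 + 4 \left(- \frac{17}{2}\right)^{2} = 3 + 4 \cdot \frac{289}{4} = 3 + 289 = 292$)
$\frac{1}{t + l{\left(-1340 \right)}} = \frac{1}{-2498243 + 292} = \frac{1}{-2497951} = - \frac{1}{2497951}$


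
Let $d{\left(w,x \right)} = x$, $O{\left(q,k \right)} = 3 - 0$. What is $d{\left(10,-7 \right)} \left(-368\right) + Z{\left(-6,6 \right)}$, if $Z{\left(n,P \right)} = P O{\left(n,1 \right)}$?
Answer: $2594$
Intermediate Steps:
$O{\left(q,k \right)} = 3$ ($O{\left(q,k \right)} = 3 + 0 = 3$)
$Z{\left(n,P \right)} = 3 P$ ($Z{\left(n,P \right)} = P 3 = 3 P$)
$d{\left(10,-7 \right)} \left(-368\right) + Z{\left(-6,6 \right)} = \left(-7\right) \left(-368\right) + 3 \cdot 6 = 2576 + 18 = 2594$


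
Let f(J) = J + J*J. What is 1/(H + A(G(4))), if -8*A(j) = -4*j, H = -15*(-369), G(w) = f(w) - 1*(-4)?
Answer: 1/5547 ≈ 0.00018028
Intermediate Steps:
f(J) = J + J²
G(w) = 4 + w*(1 + w) (G(w) = w*(1 + w) - 1*(-4) = w*(1 + w) + 4 = 4 + w*(1 + w))
H = 5535
A(j) = j/2 (A(j) = -(-1)*j/2 = j/2)
1/(H + A(G(4))) = 1/(5535 + (4 + 4*(1 + 4))/2) = 1/(5535 + (4 + 4*5)/2) = 1/(5535 + (4 + 20)/2) = 1/(5535 + (½)*24) = 1/(5535 + 12) = 1/5547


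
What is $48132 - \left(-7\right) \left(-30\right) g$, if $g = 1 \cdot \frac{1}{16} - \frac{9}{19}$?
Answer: $\frac{7329189}{152} \approx 48218.0$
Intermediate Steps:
$g = - \frac{125}{304}$ ($g = 1 \cdot \frac{1}{16} - \frac{9}{19} = \frac{1}{16} - \frac{9}{19} = - \frac{125}{304} \approx -0.41118$)
$48132 - \left(-7\right) \left(-30\right) g = 48132 - \left(-7\right) \left(-30\right) \left(- \frac{125}{304}\right) = 48132 - 210 \left(- \frac{125}{304}\right) = 48132 - - \frac{13125}{152} = 48132 + \frac{13125}{152} = \frac{7329189}{152}$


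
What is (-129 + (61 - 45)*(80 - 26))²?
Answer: 540225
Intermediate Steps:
(-129 + (61 - 45)*(80 - 26))² = (-129 + 16*54)² = (-129 + 864)² = 735² = 540225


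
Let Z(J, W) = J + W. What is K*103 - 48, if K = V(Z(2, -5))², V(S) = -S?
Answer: 879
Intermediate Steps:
K = 9 (K = (-(2 - 5))² = (-1*(-3))² = 3² = 9)
K*103 - 48 = 9*103 - 48 = 927 - 48 = 879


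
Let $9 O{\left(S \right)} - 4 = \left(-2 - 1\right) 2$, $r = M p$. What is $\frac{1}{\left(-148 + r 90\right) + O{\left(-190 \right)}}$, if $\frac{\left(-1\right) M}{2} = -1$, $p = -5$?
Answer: $- \frac{9}{9434} \approx -0.000954$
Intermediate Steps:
$M = 2$ ($M = \left(-2\right) \left(-1\right) = 2$)
$r = -10$ ($r = 2 \left(-5\right) = -10$)
$O{\left(S \right)} = - \frac{2}{9}$ ($O{\left(S \right)} = \frac{4}{9} + \frac{\left(-2 - 1\right) 2}{9} = \frac{4}{9} + \frac{\left(-3\right) 2}{9} = \frac{4}{9} + \frac{1}{9} \left(-6\right) = \frac{4}{9} - \frac{2}{3} = - \frac{2}{9}$)
$\frac{1}{\left(-148 + r 90\right) + O{\left(-190 \right)}} = \frac{1}{\left(-148 - 900\right) - \frac{2}{9}} = \frac{1}{-1048 - \frac{2}{9}} = \frac{1}{- \frac{9434}{9}} = - \frac{9}{9434}$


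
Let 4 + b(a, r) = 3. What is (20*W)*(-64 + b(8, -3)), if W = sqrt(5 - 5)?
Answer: 0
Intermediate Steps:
W = 0 (W = sqrt(0) = 0)
b(a, r) = -1 (b(a, r) = -4 + 3 = -1)
(20*W)*(-64 + b(8, -3)) = (20*0)*(-64 - 1) = 0*(-65) = 0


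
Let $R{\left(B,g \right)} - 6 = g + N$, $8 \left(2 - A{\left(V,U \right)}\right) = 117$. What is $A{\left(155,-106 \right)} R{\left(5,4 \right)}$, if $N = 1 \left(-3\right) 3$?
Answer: $- \frac{101}{8} \approx -12.625$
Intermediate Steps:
$N = -9$ ($N = \left(-3\right) 3 = -9$)
$A{\left(V,U \right)} = - \frac{101}{8}$ ($A{\left(V,U \right)} = 2 - \frac{117}{8} = - \frac{101}{8}$)
$R{\left(B,g \right)} = -3 + g$ ($R{\left(B,g \right)} = 6 + \left(g - 9\right) = 6 + \left(-9 + g\right) = -3 + g$)
$A{\left(155,-106 \right)} R{\left(5,4 \right)} = - \frac{101 \left(-3 + 4\right)}{8} = \left(- \frac{101}{8}\right) 1 = - \frac{101}{8}$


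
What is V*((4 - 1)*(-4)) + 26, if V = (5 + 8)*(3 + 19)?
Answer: -3406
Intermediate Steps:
V = 286 (V = 13*22 = 286)
V*((4 - 1)*(-4)) + 26 = 286*((4 - 1)*(-4)) + 26 = 286*(3*(-4)) + 26 = 286*(-12) + 26 = -3432 + 26 = -3406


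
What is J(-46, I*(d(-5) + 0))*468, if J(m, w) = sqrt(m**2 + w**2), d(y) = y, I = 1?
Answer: 468*sqrt(2141) ≈ 21655.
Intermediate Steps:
J(-46, I*(d(-5) + 0))*468 = sqrt((-46)**2 + (1*(-5 + 0))**2)*468 = sqrt(2116 + (1*(-5))**2)*468 = sqrt(2116 + (-5)**2)*468 = sqrt(2116 + 25)*468 = sqrt(2141)*468 = 468*sqrt(2141)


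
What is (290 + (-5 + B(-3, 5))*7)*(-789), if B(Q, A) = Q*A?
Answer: -118350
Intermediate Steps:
B(Q, A) = A*Q
(290 + (-5 + B(-3, 5))*7)*(-789) = (290 + (-5 + 5*(-3))*7)*(-789) = (290 + (-5 - 15)*7)*(-789) = (290 - 20*7)*(-789) = (290 - 140)*(-789) = 150*(-789) = -118350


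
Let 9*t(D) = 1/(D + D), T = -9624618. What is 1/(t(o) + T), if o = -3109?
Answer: -55962/538612872517 ≈ -1.0390e-7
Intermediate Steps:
t(D) = 1/(18*D) (t(D) = 1/(9*(D + D)) = 1/(9*((2*D))) = (1/(2*D))/9 = 1/(18*D))
1/(t(o) + T) = 1/((1/18)/(-3109) - 9624618) = 1/((1/18)*(-1/3109) - 9624618) = 1/(-1/55962 - 9624618) = 1/(-538612872517/55962) = -55962/538612872517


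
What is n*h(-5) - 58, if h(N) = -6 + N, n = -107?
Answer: 1119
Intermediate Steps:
n*h(-5) - 58 = -107*(-6 - 5) - 58 = -107*(-11) - 58 = 1177 - 58 = 1119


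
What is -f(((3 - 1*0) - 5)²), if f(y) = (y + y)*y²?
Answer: -128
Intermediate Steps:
f(y) = 2*y³ (f(y) = (2*y)*y² = 2*y³)
-f(((3 - 1*0) - 5)²) = -2*(((3 - 1*0) - 5)²)³ = -2*(((3 + 0) - 5)²)³ = -2*((3 - 5)²)³ = -2*((-2)²)³ = -2*4³ = -2*64 = -1*128 = -128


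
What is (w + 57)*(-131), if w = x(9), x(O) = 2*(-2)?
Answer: -6943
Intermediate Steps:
x(O) = -4
w = -4
(w + 57)*(-131) = (-4 + 57)*(-131) = 53*(-131) = -6943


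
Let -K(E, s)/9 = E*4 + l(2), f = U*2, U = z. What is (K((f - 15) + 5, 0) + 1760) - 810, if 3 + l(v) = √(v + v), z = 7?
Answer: 815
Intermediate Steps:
U = 7
f = 14 (f = 7*2 = 14)
l(v) = -3 + √2*√v (l(v) = -3 + √(v + v) = -3 + √(2*v) = -3 + √2*√v)
K(E, s) = 9 - 36*E (K(E, s) = -9*(E*4 + (-3 + √2*√2)) = -9*(4*E + (-3 + 2)) = -9*(4*E - 1) = -9*(-1 + 4*E) = 9 - 36*E)
(K((f - 15) + 5, 0) + 1760) - 810 = ((9 - 36*((14 - 15) + 5)) + 1760) - 810 = ((9 - 36*(-1 + 5)) + 1760) - 810 = ((9 - 36*4) + 1760) - 810 = ((9 - 144) + 1760) - 810 = (-135 + 1760) - 810 = 1625 - 810 = 815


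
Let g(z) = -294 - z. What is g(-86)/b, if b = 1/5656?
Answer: -1176448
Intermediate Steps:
b = 1/5656 ≈ 0.00017680
g(-86)/b = (-294 - 1*(-86))/(1/5656) = (-294 + 86)*5656 = -208*5656 = -1176448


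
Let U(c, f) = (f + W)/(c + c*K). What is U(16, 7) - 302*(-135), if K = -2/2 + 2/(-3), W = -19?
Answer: 326169/8 ≈ 40771.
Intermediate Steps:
K = -5/3 (K = -2*½ + 2*(-⅓) = -1 - ⅔ = -5/3 ≈ -1.6667)
U(c, f) = -3*(-19 + f)/(2*c) (U(c, f) = (f - 19)/(c + c*(-5/3)) = (-19 + f)/(c - 5*c/3) = (-19 + f)/((-2*c/3)) = (-19 + f)*(-3/(2*c)) = -3*(-19 + f)/(2*c))
U(16, 7) - 302*(-135) = (3/2)*(19 - 1*7)/16 - 302*(-135) = (3/2)*(1/16)*(19 - 7) + 40770 = (3/2)*(1/16)*12 + 40770 = 9/8 + 40770 = 326169/8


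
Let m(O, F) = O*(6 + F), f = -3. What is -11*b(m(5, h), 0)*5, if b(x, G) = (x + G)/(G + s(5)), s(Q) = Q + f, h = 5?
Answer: -3025/2 ≈ -1512.5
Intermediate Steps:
s(Q) = -3 + Q (s(Q) = Q - 3 = -3 + Q)
b(x, G) = (G + x)/(2 + G) (b(x, G) = (x + G)/(G + (-3 + 5)) = (G + x)/(G + 2) = (G + x)/(2 + G))
-11*b(m(5, h), 0)*5 = -11*(0 + 5*(6 + 5))/(2 + 0)*5 = -11*(0 + 5*11)/2*5 = -11*(0 + 55)/2*5 = -11*55/2*5 = -605/2*5 = -3025/2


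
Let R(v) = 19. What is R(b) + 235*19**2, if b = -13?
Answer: 84854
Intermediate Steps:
R(b) + 235*19**2 = 19 + 235*19**2 = 19 + 235*361 = 19 + 84835 = 84854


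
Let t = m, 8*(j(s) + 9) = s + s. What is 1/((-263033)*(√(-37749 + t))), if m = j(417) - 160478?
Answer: 2*I*√792527/208460754391 ≈ 8.5411e-9*I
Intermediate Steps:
j(s) = -9 + s/4 (j(s) = -9 + (s + s)/8 = -9 + (2*s)/8 = -9 + s/4)
m = -641531/4 (m = (-9 + (¼)*417) - 160478 = (-9 + 417/4) - 160478 = 381/4 - 160478 = -641531/4 ≈ -1.6038e+5)
t = -641531/4 ≈ -1.6038e+5
1/((-263033)*(√(-37749 + t))) = 1/((-263033)*(√(-37749 - 641531/4))) = -(-2*I*√792527/792527)/263033 = -(-2)*I*√792527/208460754391 = 2*I*√792527/208460754391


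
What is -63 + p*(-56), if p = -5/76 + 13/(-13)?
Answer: -63/19 ≈ -3.3158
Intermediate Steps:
p = -81/76 (p = -5*1/76 + 13*(-1/13) = -5/76 - 1 = -81/76 ≈ -1.0658)
-63 + p*(-56) = -63 - 81/76*(-56) = -63 + 1134/19 = -63/19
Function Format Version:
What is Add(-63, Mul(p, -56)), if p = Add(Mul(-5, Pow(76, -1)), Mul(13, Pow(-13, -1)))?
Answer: Rational(-63, 19) ≈ -3.3158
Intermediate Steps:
p = Rational(-81, 76) (p = Add(Mul(-5, Rational(1, 76)), Mul(13, Rational(-1, 13))) = Add(Rational(-5, 76), -1) = Rational(-81, 76) ≈ -1.0658)
Add(-63, Mul(p, -56)) = Add(-63, Mul(Rational(-81, 76), -56)) = Add(-63, Rational(1134, 19)) = Rational(-63, 19)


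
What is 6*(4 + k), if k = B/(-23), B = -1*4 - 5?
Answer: 606/23 ≈ 26.348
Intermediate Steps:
B = -9 (B = -4 - 5 = -9)
k = 9/23 (k = -9/(-23) = -9*(-1/23) = 9/23 ≈ 0.39130)
6*(4 + k) = 6*(4 + 9/23) = 6*(101/23) = 606/23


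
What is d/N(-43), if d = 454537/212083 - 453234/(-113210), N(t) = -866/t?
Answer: 1586499622064/5198146907095 ≈ 0.30520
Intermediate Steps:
d = 73790680096/12004958215 (d = 454537*(1/212083) - 453234*(-1/113210) = 454537/212083 + 226617/56605 = 73790680096/12004958215 ≈ 6.1467)
d/N(-43) = 73790680096/(12004958215*((-866/(-43)))) = 73790680096/(12004958215*((-866*(-1/43)))) = 73790680096/(12004958215*(866/43)) = (73790680096/12004958215)*(43/866) = 1586499622064/5198146907095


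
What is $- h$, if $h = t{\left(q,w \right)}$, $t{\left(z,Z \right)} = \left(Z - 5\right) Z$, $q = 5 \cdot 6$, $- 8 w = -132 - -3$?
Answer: $- \frac{11481}{64} \approx -179.39$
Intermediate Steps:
$w = \frac{129}{8}$ ($w = - \frac{-132 - -3}{8} = - \frac{-132 + 3}{8} = \left(- \frac{1}{8}\right) \left(-129\right) = \frac{129}{8} \approx 16.125$)
$q = 30$
$t{\left(z,Z \right)} = Z \left(-5 + Z\right)$ ($t{\left(z,Z \right)} = \left(-5 + Z\right) Z = Z \left(-5 + Z\right)$)
$h = \frac{11481}{64}$ ($h = \frac{129 \left(-5 + \frac{129}{8}\right)}{8} = \frac{129}{8} \cdot \frac{89}{8} = \frac{11481}{64} \approx 179.39$)
$- h = \left(-1\right) \frac{11481}{64} = - \frac{11481}{64}$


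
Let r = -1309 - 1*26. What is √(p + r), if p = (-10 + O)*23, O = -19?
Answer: I*√2002 ≈ 44.744*I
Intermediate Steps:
r = -1335 (r = -1309 - 26 = -1335)
p = -667 (p = (-10 - 19)*23 = -29*23 = -667)
√(p + r) = √(-667 - 1335) = √(-2002) = I*√2002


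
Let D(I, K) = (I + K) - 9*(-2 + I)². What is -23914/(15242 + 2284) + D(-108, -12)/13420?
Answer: -55790260/5879973 ≈ -9.4882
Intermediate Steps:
D(I, K) = I + K - 9*(-2 + I)²
-23914/(15242 + 2284) + D(-108, -12)/13420 = -23914/(15242 + 2284) + (-108 - 12 - 9*(-2 - 108)²)/13420 = -23914/17526 + (-108 - 12 - 9*(-110)²)*(1/13420) = -23914*1/17526 + (-108 - 12 - 9*12100)*(1/13420) = -11957/8763 + (-108 - 12 - 108900)*(1/13420) = -11957/8763 - 109020*1/13420 = -11957/8763 - 5451/671 = -55790260/5879973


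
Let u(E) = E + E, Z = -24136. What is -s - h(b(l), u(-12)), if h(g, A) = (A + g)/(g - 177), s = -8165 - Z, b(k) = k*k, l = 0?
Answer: -942297/59 ≈ -15971.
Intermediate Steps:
u(E) = 2*E
b(k) = k²
s = 15971 (s = -8165 - 1*(-24136) = -8165 + 24136 = 15971)
h(g, A) = (A + g)/(-177 + g)
-s - h(b(l), u(-12)) = -1*15971 - (2*(-12) + 0²)/(-177 + 0²) = -15971 - (-24 + 0)/(-177 + 0) = -15971 - (-24)/(-177) = -15971 - (-1)*(-24)/177 = -15971 - 1*8/59 = -15971 - 8/59 = -942297/59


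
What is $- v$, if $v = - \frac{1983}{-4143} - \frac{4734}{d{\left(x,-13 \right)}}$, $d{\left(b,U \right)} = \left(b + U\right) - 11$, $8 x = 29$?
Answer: $- \frac{52408975}{225103} \approx -232.82$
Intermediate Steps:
$x = \frac{29}{8}$ ($x = \frac{1}{8} \cdot 29 = \frac{29}{8} \approx 3.625$)
$d{\left(b,U \right)} = -11 + U + b$ ($d{\left(b,U \right)} = \left(U + b\right) - 11 = -11 + U + b$)
$v = \frac{52408975}{225103}$ ($v = - \frac{1983}{-4143} - \frac{4734}{-11 - 13 + \frac{29}{8}} = \left(-1983\right) \left(- \frac{1}{4143}\right) - \frac{4734}{- \frac{163}{8}} = \frac{661}{1381} - - \frac{37872}{163} = \frac{661}{1381} + \frac{37872}{163} = \frac{52408975}{225103} \approx 232.82$)
$- v = \left(-1\right) \frac{52408975}{225103} = - \frac{52408975}{225103}$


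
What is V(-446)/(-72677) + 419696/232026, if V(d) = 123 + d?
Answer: 15288595295/8431476801 ≈ 1.8133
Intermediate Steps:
V(-446)/(-72677) + 419696/232026 = (123 - 446)/(-72677) + 419696/232026 = -323*(-1/72677) + 419696*(1/232026) = 323/72677 + 209848/116013 = 15288595295/8431476801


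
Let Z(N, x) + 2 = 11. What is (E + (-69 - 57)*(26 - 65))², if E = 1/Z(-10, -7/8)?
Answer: 1956027529/81 ≈ 2.4148e+7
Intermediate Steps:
Z(N, x) = 9 (Z(N, x) = -2 + 11 = 9)
E = ⅑ (E = 1/9 = ⅑ ≈ 0.11111)
(E + (-69 - 57)*(26 - 65))² = (⅑ + (-69 - 57)*(26 - 65))² = (⅑ - 126*(-39))² = (⅑ + 4914)² = (44227/9)² = 1956027529/81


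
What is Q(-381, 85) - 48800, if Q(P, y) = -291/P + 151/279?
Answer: -1729084160/35433 ≈ -48799.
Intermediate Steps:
Q(P, y) = 151/279 - 291/P (Q(P, y) = -291/P + 151*(1/279) = -291/P + 151/279 = 151/279 - 291/P)
Q(-381, 85) - 48800 = (151/279 - 291/(-381)) - 48800 = (151/279 - 291*(-1/381)) - 48800 = (151/279 + 97/127) - 48800 = 46240/35433 - 48800 = -1729084160/35433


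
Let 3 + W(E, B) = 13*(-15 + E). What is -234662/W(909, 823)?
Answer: -234662/11619 ≈ -20.196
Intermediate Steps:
W(E, B) = -198 + 13*E (W(E, B) = -3 + 13*(-15 + E) = -3 + (-195 + 13*E) = -198 + 13*E)
-234662/W(909, 823) = -234662/(-198 + 13*909) = -234662/(-198 + 11817) = -234662/11619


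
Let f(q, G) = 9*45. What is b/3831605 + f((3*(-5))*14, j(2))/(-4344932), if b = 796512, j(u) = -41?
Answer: 3459238677159/16648063175860 ≈ 0.20779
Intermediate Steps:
f(q, G) = 405
b/3831605 + f((3*(-5))*14, j(2))/(-4344932) = 796512/3831605 + 405/(-4344932) = 796512*(1/3831605) + 405*(-1/4344932) = 796512/3831605 - 405/4344932 = 3459238677159/16648063175860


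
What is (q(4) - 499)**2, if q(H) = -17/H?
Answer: 4052169/16 ≈ 2.5326e+5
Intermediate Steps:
(q(4) - 499)**2 = (-17/4 - 499)**2 = (-2013/4)**2 = 4052169/16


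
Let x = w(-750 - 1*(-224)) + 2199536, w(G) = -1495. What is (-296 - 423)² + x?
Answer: 2715002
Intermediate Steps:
x = 2198041 (x = -1495 + 2199536 = 2198041)
(-296 - 423)² + x = (-296 - 423)² + 2198041 = (-719)² + 2198041 = 516961 + 2198041 = 2715002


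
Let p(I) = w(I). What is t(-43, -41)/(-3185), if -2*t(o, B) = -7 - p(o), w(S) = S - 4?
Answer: 4/637 ≈ 0.0062794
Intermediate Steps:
w(S) = -4 + S
p(I) = -4 + I
t(o, B) = 3/2 + o/2 (t(o, B) = -(-7 - (-4 + o))/2 = -(-7 + (4 - o))/2 = -(-3 - o)/2 = 3/2 + o/2)
t(-43, -41)/(-3185) = (3/2 + (½)*(-43))/(-3185) = (3/2 - 43/2)*(-1/3185) = -20*(-1/3185) = 4/637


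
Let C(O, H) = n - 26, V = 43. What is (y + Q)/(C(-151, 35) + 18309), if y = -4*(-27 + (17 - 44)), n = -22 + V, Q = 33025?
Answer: 2557/1408 ≈ 1.8161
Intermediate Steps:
n = 21 (n = -22 + 43 = 21)
C(O, H) = -5 (C(O, H) = 21 - 26 = -5)
y = 216 (y = -4*(-27 - 27) = -4*(-54) = 216)
(y + Q)/(C(-151, 35) + 18309) = (216 + 33025)/(-5 + 18309) = 33241/18304 = 33241*(1/18304) = 2557/1408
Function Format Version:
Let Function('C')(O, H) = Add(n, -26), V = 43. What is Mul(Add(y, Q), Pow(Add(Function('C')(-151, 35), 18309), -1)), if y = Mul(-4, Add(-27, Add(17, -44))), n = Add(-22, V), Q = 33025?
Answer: Rational(2557, 1408) ≈ 1.8161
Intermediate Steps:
n = 21 (n = Add(-22, 43) = 21)
Function('C')(O, H) = -5 (Function('C')(O, H) = Add(21, -26) = -5)
y = 216 (y = Mul(-4, Add(-27, -27)) = Mul(-4, -54) = 216)
Mul(Add(y, Q), Pow(Add(Function('C')(-151, 35), 18309), -1)) = Mul(Add(216, 33025), Pow(Add(-5, 18309), -1)) = Mul(33241, Pow(18304, -1)) = Mul(33241, Rational(1, 18304)) = Rational(2557, 1408)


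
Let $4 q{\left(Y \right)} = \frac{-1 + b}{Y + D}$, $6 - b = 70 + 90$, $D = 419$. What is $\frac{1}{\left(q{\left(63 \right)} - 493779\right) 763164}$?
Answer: $- \frac{482}{181634189528997} \approx -2.6537 \cdot 10^{-12}$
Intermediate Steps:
$b = -154$ ($b = 6 - \left(70 + 90\right) = 6 - 160 = -154$)
$q{\left(Y \right)} = - \frac{155}{4 \left(419 + Y\right)}$ ($q{\left(Y \right)} = \frac{\left(-1 - 154\right) \frac{1}{Y + 419}}{4} = \frac{\left(-155\right) \frac{1}{419 + Y}}{4} = - \frac{155}{4 \left(419 + Y\right)}$)
$\frac{1}{\left(q{\left(63 \right)} - 493779\right) 763164} = \frac{1}{\left(- \frac{155}{1676 + 4 \cdot 63} - 493779\right) 763164} = \frac{1}{- \frac{155}{1676 + 252} - 493779} \cdot \frac{1}{763164} = \frac{1}{- \frac{155}{1928} - 493779} \cdot \frac{1}{763164} = \frac{1}{- \frac{952006067}{1928}} \cdot \frac{1}{763164} = \left(- \frac{1928}{952006067}\right) \frac{1}{763164} = - \frac{482}{181634189528997}$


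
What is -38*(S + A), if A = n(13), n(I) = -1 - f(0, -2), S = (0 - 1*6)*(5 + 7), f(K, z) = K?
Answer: 2774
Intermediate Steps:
S = -72 (S = (0 - 6)*12 = -6*12 = -72)
n(I) = -1 (n(I) = -1 - 1*0 = -1 + 0 = -1)
A = -1
-38*(S + A) = -38*(-72 - 1) = -38*(-73) = 2774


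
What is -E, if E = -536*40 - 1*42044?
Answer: 63484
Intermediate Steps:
E = -63484 (E = -21440 - 42044 = -63484)
-E = -1*(-63484) = 63484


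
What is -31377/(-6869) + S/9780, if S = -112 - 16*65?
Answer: 24912831/5598235 ≈ 4.4501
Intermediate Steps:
S = -1152 (S = -112 - 1040 = -1152)
-31377/(-6869) + S/9780 = -31377/(-6869) - 1152/9780 = -31377*(-1/6869) - 1152*1/9780 = 31377/6869 - 96/815 = 24912831/5598235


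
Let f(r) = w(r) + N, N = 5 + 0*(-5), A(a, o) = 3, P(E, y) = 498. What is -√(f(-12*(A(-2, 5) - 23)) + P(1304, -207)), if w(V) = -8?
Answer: -3*√55 ≈ -22.249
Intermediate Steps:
N = 5 (N = 5 + 0 = 5)
f(r) = -3 (f(r) = -8 + 5 = -3)
-√(f(-12*(A(-2, 5) - 23)) + P(1304, -207)) = -√(-3 + 498) = -√495 = -3*√55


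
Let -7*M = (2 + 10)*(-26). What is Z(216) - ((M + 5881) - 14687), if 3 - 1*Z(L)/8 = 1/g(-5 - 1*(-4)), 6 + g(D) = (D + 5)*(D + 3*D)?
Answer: 676506/77 ≈ 8785.8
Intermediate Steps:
g(D) = -6 + 4*D*(5 + D) (g(D) = -6 + (D + 5)*(D + 3*D) = -6 + (5 + D)*(4*D) = -6 + 4*D*(5 + D))
M = 312/7 (M = -(2 + 10)*(-26)/7 = -12*(-26)/7 = -⅐*(-312) = 312/7 ≈ 44.571)
Z(L) = 268/11 (Z(L) = 24 - 8/(-6 + 4*(-5 - 1*(-4))² + 20*(-5 - 1*(-4))) = 24 - 8/(-6 + 4*(-5 + 4)² + 20*(-5 + 4)) = 24 - 8/(-6 + 4*(-1)² + 20*(-1)) = 24 - 8/(-6 + 4*1 - 20) = 24 - 8/(-6 + 4 - 20) = 24 - 8/(-22) = 24 - 8*(-1/22) = 24 + 4/11 = 268/11)
Z(216) - ((M + 5881) - 14687) = 268/11 - ((312/7 + 5881) - 14687) = 268/11 - (41479/7 - 14687) = 268/11 - 1*(-61330/7) = 268/11 + 61330/7 = 676506/77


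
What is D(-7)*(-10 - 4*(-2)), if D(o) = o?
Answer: 14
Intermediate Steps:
D(-7)*(-10 - 4*(-2)) = -7*(-10 - 4*(-2)) = -7*(-10 + 8) = -7*(-2) = 14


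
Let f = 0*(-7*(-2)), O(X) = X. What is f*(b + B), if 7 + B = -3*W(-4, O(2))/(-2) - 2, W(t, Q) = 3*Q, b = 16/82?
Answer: 0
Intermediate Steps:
b = 8/41 (b = 16*(1/82) = 8/41 ≈ 0.19512)
f = 0 (f = 0*14 = 0)
B = 0 (B = -7 + (-3*3*2/(-2) - 2) = -7 + (-18*(-1)/2 - 2) = -7 + (-3*(-3) - 2) = -7 + (9 - 2) = -7 + 7 = 0)
f*(b + B) = 0*(8/41 + 0) = 0*(8/41) = 0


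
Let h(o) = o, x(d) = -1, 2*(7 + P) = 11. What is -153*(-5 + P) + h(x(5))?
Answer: 1987/2 ≈ 993.50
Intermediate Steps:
P = -3/2 (P = -7 + (1/2)*11 = -7 + 11/2 = -3/2 ≈ -1.5000)
-153*(-5 + P) + h(x(5)) = -153*(-5 - 3/2) - 1 = -153*(-13/2) - 1 = 1989/2 - 1 = 1987/2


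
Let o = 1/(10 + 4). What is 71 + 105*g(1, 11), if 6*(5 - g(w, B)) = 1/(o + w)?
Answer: 1739/3 ≈ 579.67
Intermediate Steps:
o = 1/14 ≈ 0.071429
g(w, B) = 5 - 1/(6*(1/14 + w))
71 + 105*g(1, 11) = 71 + 105*(2*(4 + 105*1)/(3*(1 + 14*1))) = 71 + 105*(2*(4 + 105)/(3*(1 + 14))) = 71 + 105*((⅔)*109/15) = 71 + 105*((⅔)*(1/15)*109) = 71 + 105*(218/45) = 71 + 1526/3 = 1739/3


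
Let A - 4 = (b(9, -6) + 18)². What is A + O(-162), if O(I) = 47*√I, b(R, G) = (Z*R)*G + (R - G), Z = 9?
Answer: 205213 + 423*I*√2 ≈ 2.0521e+5 + 598.21*I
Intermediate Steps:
b(R, G) = R - G + 9*G*R (b(R, G) = (9*R)*G + (R - G) = 9*G*R + (R - G) = R - G + 9*G*R)
A = 205213 (A = 4 + ((9 - 1*(-6) + 9*(-6)*9) + 18)² = 4 + ((9 + 6 - 486) + 18)² = 4 + (-471 + 18)² = 4 + (-453)² = 4 + 205209 = 205213)
A + O(-162) = 205213 + 47*√(-162) = 205213 + 47*(9*I*√2) = 205213 + 423*I*√2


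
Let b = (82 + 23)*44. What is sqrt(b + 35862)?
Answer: 3*sqrt(4498) ≈ 201.20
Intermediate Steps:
b = 4620 (b = 105*44 = 4620)
sqrt(b + 35862) = sqrt(4620 + 35862) = sqrt(40482) = 3*sqrt(4498)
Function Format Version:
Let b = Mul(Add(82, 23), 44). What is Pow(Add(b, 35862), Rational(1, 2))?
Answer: Mul(3, Pow(4498, Rational(1, 2))) ≈ 201.20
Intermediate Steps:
b = 4620 (b = Mul(105, 44) = 4620)
Pow(Add(b, 35862), Rational(1, 2)) = Pow(Add(4620, 35862), Rational(1, 2)) = Pow(40482, Rational(1, 2)) = Mul(3, Pow(4498, Rational(1, 2)))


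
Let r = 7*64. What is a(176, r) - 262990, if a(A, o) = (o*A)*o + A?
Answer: 35061090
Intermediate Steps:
r = 448
a(A, o) = A + A*o² (a(A, o) = (A*o)*o + A = A*o² + A = A + A*o²)
a(176, r) - 262990 = 176*(1 + 448²) - 262990 = 176*(1 + 200704) - 262990 = 176*200705 - 262990 = 35324080 - 262990 = 35061090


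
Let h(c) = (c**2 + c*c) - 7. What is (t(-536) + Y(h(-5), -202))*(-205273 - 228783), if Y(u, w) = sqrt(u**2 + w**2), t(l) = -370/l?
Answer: -20075090/67 - 434056*sqrt(42653) ≈ -8.9944e+7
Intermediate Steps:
h(c) = -7 + 2*c**2 (h(c) = (c**2 + c**2) - 7 = 2*c**2 - 7 = -7 + 2*c**2)
(t(-536) + Y(h(-5), -202))*(-205273 - 228783) = (-370/(-536) + sqrt((-7 + 2*(-5)**2)**2 + (-202)**2))*(-205273 - 228783) = (-370*(-1/536) + sqrt((-7 + 2*25)**2 + 40804))*(-434056) = (185/268 + sqrt((-7 + 50)**2 + 40804))*(-434056) = (185/268 + sqrt(43**2 + 40804))*(-434056) = (185/268 + sqrt(1849 + 40804))*(-434056) = (185/268 + sqrt(42653))*(-434056) = -20075090/67 - 434056*sqrt(42653)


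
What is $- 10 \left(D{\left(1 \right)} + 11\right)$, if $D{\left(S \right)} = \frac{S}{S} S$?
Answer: $-120$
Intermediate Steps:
$D{\left(S \right)} = S$ ($D{\left(S \right)} = 1 S = S$)
$- 10 \left(D{\left(1 \right)} + 11\right) = - 10 \left(1 + 11\right) = \left(-10\right) 12 = -120$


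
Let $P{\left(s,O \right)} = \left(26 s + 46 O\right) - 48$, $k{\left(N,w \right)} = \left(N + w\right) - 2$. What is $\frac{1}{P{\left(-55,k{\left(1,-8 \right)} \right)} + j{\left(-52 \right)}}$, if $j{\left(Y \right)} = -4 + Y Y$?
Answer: $\frac{1}{808} \approx 0.0012376$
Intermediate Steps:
$j{\left(Y \right)} = -4 + Y^{2}$
$k{\left(N,w \right)} = -2 + N + w$
$P{\left(s,O \right)} = -48 + 26 s + 46 O$
$\frac{1}{P{\left(-55,k{\left(1,-8 \right)} \right)} + j{\left(-52 \right)}} = \frac{1}{\left(-48 + 26 \left(-55\right) + 46 \left(-2 + 1 - 8\right)\right) - \left(4 - \left(-52\right)^{2}\right)} = \frac{1}{\left(-48 - 1430 + 46 \left(-9\right)\right) + \left(-4 + 2704\right)} = \frac{1}{\left(-48 - 1430 - 414\right) + 2700} = \frac{1}{-1892 + 2700} = \frac{1}{808}$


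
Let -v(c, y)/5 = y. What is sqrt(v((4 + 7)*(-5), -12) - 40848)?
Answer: 6*I*sqrt(1133) ≈ 201.96*I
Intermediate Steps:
v(c, y) = -5*y
sqrt(v((4 + 7)*(-5), -12) - 40848) = sqrt(-5*(-12) - 40848) = sqrt(60 - 40848) = sqrt(-40788) = 6*I*sqrt(1133)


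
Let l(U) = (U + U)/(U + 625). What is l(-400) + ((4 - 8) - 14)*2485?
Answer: -402602/9 ≈ -44734.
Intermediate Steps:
l(U) = 2*U/(625 + U) (l(U) = (2*U)/(625 + U) = 2*U/(625 + U))
l(-400) + ((4 - 8) - 14)*2485 = 2*(-400)/(625 - 400) + ((4 - 8) - 14)*2485 = 2*(-400)/225 + (-4 - 14)*2485 = 2*(-400)*(1/225) - 18*2485 = -32/9 - 44730 = -402602/9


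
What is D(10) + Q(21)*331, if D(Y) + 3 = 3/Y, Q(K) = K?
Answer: 69483/10 ≈ 6948.3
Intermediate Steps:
D(Y) = -3 + 3/Y
D(10) + Q(21)*331 = (-3 + 3/10) + 21*331 = (-3 + 3*(1/10)) + 6951 = (-3 + 3/10) + 6951 = -27/10 + 6951 = 69483/10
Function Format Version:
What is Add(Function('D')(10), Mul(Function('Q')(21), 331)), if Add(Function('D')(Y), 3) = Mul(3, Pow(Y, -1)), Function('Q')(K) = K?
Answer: Rational(69483, 10) ≈ 6948.3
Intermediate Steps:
Function('D')(Y) = Add(-3, Mul(3, Pow(Y, -1)))
Add(Function('D')(10), Mul(Function('Q')(21), 331)) = Add(Add(-3, Mul(3, Pow(10, -1))), Mul(21, 331)) = Add(Add(-3, Mul(3, Rational(1, 10))), 6951) = Add(Add(-3, Rational(3, 10)), 6951) = Add(Rational(-27, 10), 6951) = Rational(69483, 10)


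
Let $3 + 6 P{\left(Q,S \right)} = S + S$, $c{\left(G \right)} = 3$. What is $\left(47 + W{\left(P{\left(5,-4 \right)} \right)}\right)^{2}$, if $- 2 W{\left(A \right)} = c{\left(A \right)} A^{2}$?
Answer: $\frac{1014049}{576} \approx 1760.5$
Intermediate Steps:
$P{\left(Q,S \right)} = - \frac{1}{2} + \frac{S}{3}$ ($P{\left(Q,S \right)} = - \frac{1}{2} + \frac{S + S}{6} = - \frac{1}{2} + \frac{2 S}{6} = - \frac{1}{2} + \frac{S}{3}$)
$W{\left(A \right)} = - \frac{3 A^{2}}{2}$
$\left(47 + W{\left(P{\left(5,-4 \right)} \right)}\right)^{2} = \left(47 - \frac{3 \left(- \frac{1}{2} + \frac{1}{3} \left(-4\right)\right)^{2}}{2}\right)^{2} = \left(47 - \frac{3 \left(- \frac{1}{2} - \frac{4}{3}\right)^{2}}{2}\right)^{2} = \left(47 - \frac{3 \left(- \frac{11}{6}\right)^{2}}{2}\right)^{2} = \left(47 - \frac{121}{24}\right)^{2} = \left(\frac{1007}{24}\right)^{2} = \frac{1014049}{576}$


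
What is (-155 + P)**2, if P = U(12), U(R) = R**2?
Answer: 121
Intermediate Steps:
P = 144 (P = 12**2 = 144)
(-155 + P)**2 = (-155 + 144)**2 = (-11)**2 = 121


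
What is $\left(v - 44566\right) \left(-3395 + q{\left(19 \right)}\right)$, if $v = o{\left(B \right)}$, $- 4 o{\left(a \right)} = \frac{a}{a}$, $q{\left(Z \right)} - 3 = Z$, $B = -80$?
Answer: $\frac{601287845}{4} \approx 1.5032 \cdot 10^{8}$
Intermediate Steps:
$q{\left(Z \right)} = 3 + Z$
$o{\left(a \right)} = - \frac{1}{4}$ ($o{\left(a \right)} = - \frac{a \frac{1}{a}}{4} = \left(- \frac{1}{4}\right) 1 = - \frac{1}{4}$)
$v = - \frac{1}{4} \approx -0.25$
$\left(v - 44566\right) \left(-3395 + q{\left(19 \right)}\right) = \left(- \frac{1}{4} - 44566\right) \left(-3395 + \left(3 + 19\right)\right) = - \frac{178265 \left(-3395 + 22\right)}{4} = \left(- \frac{178265}{4}\right) \left(-3373\right) = \frac{601287845}{4}$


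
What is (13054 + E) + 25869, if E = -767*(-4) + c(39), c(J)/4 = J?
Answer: 42147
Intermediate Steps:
c(J) = 4*J
E = 3224 (E = -767*(-4) + 4*39 = 3068 + 156 = 3224)
(13054 + E) + 25869 = (13054 + 3224) + 25869 = 16278 + 25869 = 42147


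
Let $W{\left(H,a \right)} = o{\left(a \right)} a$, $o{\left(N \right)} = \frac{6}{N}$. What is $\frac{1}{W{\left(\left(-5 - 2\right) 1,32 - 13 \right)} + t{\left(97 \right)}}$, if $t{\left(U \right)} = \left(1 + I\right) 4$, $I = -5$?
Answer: $- \frac{1}{10} \approx -0.1$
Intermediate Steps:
$W{\left(H,a \right)} = 6$ ($W{\left(H,a \right)} = \frac{6}{a} a = 6$)
$t{\left(U \right)} = -16$ ($t{\left(U \right)} = \left(1 - 5\right) 4 = \left(-4\right) 4 = -16$)
$\frac{1}{W{\left(\left(-5 - 2\right) 1,32 - 13 \right)} + t{\left(97 \right)}} = \frac{1}{6 - 16} = \frac{1}{-10} = - \frac{1}{10}$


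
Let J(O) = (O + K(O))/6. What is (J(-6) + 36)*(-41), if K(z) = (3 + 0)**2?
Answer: -2993/2 ≈ -1496.5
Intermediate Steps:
K(z) = 9 (K(z) = 3**2 = 9)
J(O) = 3/2 + O/6 (J(O) = (O + 9)/6 = (9 + O)/6 = 3/2 + O/6)
(J(-6) + 36)*(-41) = ((3/2 + (1/6)*(-6)) + 36)*(-41) = ((3/2 - 1) + 36)*(-41) = (1/2 + 36)*(-41) = (73/2)*(-41) = -2993/2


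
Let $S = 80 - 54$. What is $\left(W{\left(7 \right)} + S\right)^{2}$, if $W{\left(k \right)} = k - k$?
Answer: $676$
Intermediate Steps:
$W{\left(k \right)} = 0$
$S = 26$
$\left(W{\left(7 \right)} + S\right)^{2} = \left(0 + 26\right)^{2} = 26^{2} = 676$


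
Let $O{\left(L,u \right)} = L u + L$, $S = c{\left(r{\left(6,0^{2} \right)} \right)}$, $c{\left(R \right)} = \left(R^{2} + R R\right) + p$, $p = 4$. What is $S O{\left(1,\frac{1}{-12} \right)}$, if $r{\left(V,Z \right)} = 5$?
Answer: $\frac{99}{2} \approx 49.5$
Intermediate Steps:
$c{\left(R \right)} = 4 + 2 R^{2}$ ($c{\left(R \right)} = \left(R^{2} + R R\right) + 4 = \left(R^{2} + R^{2}\right) + 4 = 2 R^{2} + 4 = 4 + 2 R^{2}$)
$S = 54$ ($S = 4 + 2 \cdot 5^{2} = 4 + 2 \cdot 25 = 4 + 50 = 54$)
$O{\left(L,u \right)} = L + L u$
$S O{\left(1,\frac{1}{-12} \right)} = 54 \cdot 1 \left(1 + \frac{1}{-12}\right) = 54 \cdot 1 \left(1 - \frac{1}{12}\right) = 54 \cdot 1 \cdot \frac{11}{12} = 54 \cdot \frac{11}{12} = \frac{99}{2}$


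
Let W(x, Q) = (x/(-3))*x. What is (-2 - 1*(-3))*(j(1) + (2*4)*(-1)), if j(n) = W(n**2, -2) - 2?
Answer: -31/3 ≈ -10.333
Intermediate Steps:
W(x, Q) = -x**2/3 (W(x, Q) = (x*(-1/3))*x = (-x/3)*x = -x**2/3)
j(n) = -2 - n**4/3 (j(n) = -n**4/3 - 2 = -2 - n**4/3)
(-2 - 1*(-3))*(j(1) + (2*4)*(-1)) = (-2 - 1*(-3))*((-2 - 1/3*1**4) + (2*4)*(-1)) = (-2 + 3)*((-2 - 1/3*1) + 8*(-1)) = 1*((-2 - 1/3) - 8) = 1*(-7/3 - 8) = 1*(-31/3) = -31/3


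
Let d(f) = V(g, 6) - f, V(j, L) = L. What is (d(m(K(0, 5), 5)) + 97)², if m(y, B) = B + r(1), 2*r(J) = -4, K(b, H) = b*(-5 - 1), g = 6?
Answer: 10000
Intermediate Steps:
K(b, H) = -6*b (K(b, H) = b*(-6) = -6*b)
r(J) = -2 (r(J) = (½)*(-4) = -2)
m(y, B) = -2 + B (m(y, B) = B - 2 = -2 + B)
d(f) = 6 - f
(d(m(K(0, 5), 5)) + 97)² = ((6 - (-2 + 5)) + 97)² = ((6 - 1*3) + 97)² = ((6 - 3) + 97)² = (3 + 97)² = 100² = 10000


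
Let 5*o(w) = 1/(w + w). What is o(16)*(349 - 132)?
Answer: 217/160 ≈ 1.3563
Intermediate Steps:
o(w) = 1/(10*w) (o(w) = 1/(5*(w + w)) = 1/(5*((2*w))) = (1/(2*w))/5 = 1/(10*w))
o(16)*(349 - 132) = ((1/10)/16)*(349 - 132) = ((1/10)*(1/16))*217 = (1/160)*217 = 217/160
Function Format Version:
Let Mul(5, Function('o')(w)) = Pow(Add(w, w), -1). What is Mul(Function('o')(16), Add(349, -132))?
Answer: Rational(217, 160) ≈ 1.3563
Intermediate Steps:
Function('o')(w) = Mul(Rational(1, 10), Pow(w, -1)) (Function('o')(w) = Mul(Rational(1, 5), Pow(Add(w, w), -1)) = Mul(Rational(1, 5), Pow(Mul(2, w), -1)) = Mul(Rational(1, 5), Mul(Rational(1, 2), Pow(w, -1))) = Mul(Rational(1, 10), Pow(w, -1)))
Mul(Function('o')(16), Add(349, -132)) = Mul(Mul(Rational(1, 10), Pow(16, -1)), Add(349, -132)) = Mul(Mul(Rational(1, 10), Rational(1, 16)), 217) = Mul(Rational(1, 160), 217) = Rational(217, 160)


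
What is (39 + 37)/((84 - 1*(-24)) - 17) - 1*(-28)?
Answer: 2624/91 ≈ 28.835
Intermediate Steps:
(39 + 37)/((84 - 1*(-24)) - 17) - 1*(-28) = 76/((84 + 24) - 17) + 28 = 76/(108 - 17) + 28 = 76/91 + 28 = 2624/91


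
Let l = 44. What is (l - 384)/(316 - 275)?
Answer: -340/41 ≈ -8.2927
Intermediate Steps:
(l - 384)/(316 - 275) = (44 - 384)/(316 - 275) = -340/41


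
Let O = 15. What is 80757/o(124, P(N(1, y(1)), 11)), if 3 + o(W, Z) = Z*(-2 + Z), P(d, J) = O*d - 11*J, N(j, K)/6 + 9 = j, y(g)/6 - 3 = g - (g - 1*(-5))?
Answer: 26919/236320 ≈ 0.11391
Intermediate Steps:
y(g) = -12 (y(g) = 18 + 6*(g - (g - 1*(-5))) = 18 + 6*(g - (g + 5)) = 18 + 6*(g - (5 + g)) = 18 + 6*(g + (-5 - g)) = 18 + 6*(-5) = 18 - 30 = -12)
N(j, K) = -54 + 6*j
P(d, J) = -11*J + 15*d (P(d, J) = 15*d - 11*J = -11*J + 15*d)
o(W, Z) = -3 + Z*(-2 + Z)
80757/o(124, P(N(1, y(1)), 11)) = 80757/(-3 + (-11*11 + 15*(-54 + 6*1))**2 - 2*(-11*11 + 15*(-54 + 6*1))) = 80757/(-3 + (-121 + 15*(-54 + 6))**2 - 2*(-121 + 15*(-54 + 6))) = 80757/(-3 + (-121 + 15*(-48))**2 - 2*(-121 + 15*(-48))) = 80757/(-3 + (-121 - 720)**2 - 2*(-121 - 720)) = 80757/(-3 + (-841)**2 - 2*(-841)) = 80757/(-3 + 707281 + 1682) = 80757/708960 = 80757*(1/708960) = 26919/236320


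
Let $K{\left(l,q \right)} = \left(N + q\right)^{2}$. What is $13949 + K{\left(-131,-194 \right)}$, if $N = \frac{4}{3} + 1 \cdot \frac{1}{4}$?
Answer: $\frac{7340137}{144} \approx 50973.0$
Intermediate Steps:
$N = \frac{19}{12}$ ($N = 4 \cdot \frac{1}{3} + 1 \cdot \frac{1}{4} = \frac{4}{3} + \frac{1}{4} = \frac{19}{12} \approx 1.5833$)
$K{\left(l,q \right)} = \left(\frac{19}{12} + q\right)^{2}$
$13949 + K{\left(-131,-194 \right)} = 13949 + \frac{\left(19 + 12 \left(-194\right)\right)^{2}}{144} = 13949 + \frac{\left(19 - 2328\right)^{2}}{144} = 13949 + \frac{\left(-2309\right)^{2}}{144} = 13949 + \frac{1}{144} \cdot 5331481 = 13949 + \frac{5331481}{144} = \frac{7340137}{144}$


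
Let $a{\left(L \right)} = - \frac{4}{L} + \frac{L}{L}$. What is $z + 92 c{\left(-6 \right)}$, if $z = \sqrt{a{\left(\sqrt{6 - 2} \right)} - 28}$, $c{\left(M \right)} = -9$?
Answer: $-828 + i \sqrt{29} \approx -828.0 + 5.3852 i$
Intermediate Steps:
$a{\left(L \right)} = 1 - \frac{4}{L}$ ($a{\left(L \right)} = - \frac{4}{L} + 1 = 1 - \frac{4}{L}$)
$z = i \sqrt{29}$ ($z = \sqrt{\frac{-4 + \sqrt{6 - 2}}{\sqrt{6 - 2}} - 28} = \sqrt{\frac{-4 + \sqrt{4}}{\sqrt{4}} - 28} = \sqrt{\frac{-4 + 2}{2} - 28} = \sqrt{\frac{1}{2} \left(-2\right) - 28} = \sqrt{-1 - 28} = \sqrt{-29} = i \sqrt{29} \approx 5.3852 i$)
$z + 92 c{\left(-6 \right)} = i \sqrt{29} + 92 \left(-9\right) = i \sqrt{29} - 828 = -828 + i \sqrt{29}$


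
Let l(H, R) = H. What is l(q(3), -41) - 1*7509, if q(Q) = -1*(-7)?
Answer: -7502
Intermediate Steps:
q(Q) = 7
l(q(3), -41) - 1*7509 = 7 - 1*7509 = 7 - 7509 = -7502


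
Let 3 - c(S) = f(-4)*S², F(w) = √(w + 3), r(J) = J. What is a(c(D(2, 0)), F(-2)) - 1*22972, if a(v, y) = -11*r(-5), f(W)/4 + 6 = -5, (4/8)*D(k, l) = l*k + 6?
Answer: -22917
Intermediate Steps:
F(w) = √(3 + w)
D(k, l) = 12 + 2*k*l (D(k, l) = 2*(l*k + 6) = 2*(k*l + 6) = 2*(6 + k*l) = 12 + 2*k*l)
f(W) = -44 (f(W) = -24 + 4*(-5) = -24 - 20 = -44)
c(S) = 3 + 44*S² (c(S) = 3 - (-44)*S² = 3 + 44*S²)
a(v, y) = 55 (a(v, y) = -11*(-5) = 55)
a(c(D(2, 0)), F(-2)) - 1*22972 = 55 - 1*22972 = 55 - 22972 = -22917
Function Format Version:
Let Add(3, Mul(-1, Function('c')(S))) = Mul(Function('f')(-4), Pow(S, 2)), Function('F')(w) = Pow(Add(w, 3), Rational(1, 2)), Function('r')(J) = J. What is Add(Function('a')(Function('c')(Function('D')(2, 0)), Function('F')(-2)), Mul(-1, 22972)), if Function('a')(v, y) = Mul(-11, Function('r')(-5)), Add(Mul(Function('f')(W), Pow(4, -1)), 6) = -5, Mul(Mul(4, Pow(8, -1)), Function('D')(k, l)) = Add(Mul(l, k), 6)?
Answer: -22917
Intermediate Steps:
Function('F')(w) = Pow(Add(3, w), Rational(1, 2))
Function('D')(k, l) = Add(12, Mul(2, k, l)) (Function('D')(k, l) = Mul(2, Add(Mul(l, k), 6)) = Mul(2, Add(Mul(k, l), 6)) = Mul(2, Add(6, Mul(k, l))) = Add(12, Mul(2, k, l)))
Function('f')(W) = -44 (Function('f')(W) = Add(-24, Mul(4, -5)) = Add(-24, -20) = -44)
Function('c')(S) = Add(3, Mul(44, Pow(S, 2))) (Function('c')(S) = Add(3, Mul(-1, Mul(-44, Pow(S, 2)))) = Add(3, Mul(44, Pow(S, 2))))
Function('a')(v, y) = 55 (Function('a')(v, y) = Mul(-11, -5) = 55)
Add(Function('a')(Function('c')(Function('D')(2, 0)), Function('F')(-2)), Mul(-1, 22972)) = Add(55, Mul(-1, 22972)) = Add(55, -22972) = -22917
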